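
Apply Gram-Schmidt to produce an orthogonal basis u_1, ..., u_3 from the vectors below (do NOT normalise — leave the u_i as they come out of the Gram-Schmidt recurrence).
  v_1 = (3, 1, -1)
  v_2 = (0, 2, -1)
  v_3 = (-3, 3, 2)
Orthogonal basis:
  u_1 = (3, 1, -1)
  u_2 = (-9/11, 19/11, -8/11)
  u_3 = (9/23, 27/23, 54/23)

Apply the Gram-Schmidt recurrence
  u_1 = v_1
  u_i = v_i − Σ_{j<i} ((v_i · u_j) / (u_j · u_j)) · u_j.

Step by step this gives:
  u_1 = (3, 1, -1)
  u_2 = (-9/11, 19/11, -8/11)
  u_3 = (9/23, 27/23, 54/23)

Orthogonality check:
  u_2 · u_1 = 0 (should be 0)
  u_3 · u_1 = 0 (should be 0)
  u_3 · u_2 = 0 (should be 0)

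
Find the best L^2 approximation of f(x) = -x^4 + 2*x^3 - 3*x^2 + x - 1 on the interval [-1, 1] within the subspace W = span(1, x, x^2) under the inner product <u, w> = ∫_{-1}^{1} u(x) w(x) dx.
g(x) = -27*x^2/7 + 11*x/5 - 32/35

The best approximation g ∈ W is the orthogonal projection of f onto W. Writing g = a_0 + a_1 x + a_2 x^2, the coefficients solve the normal equations G · a = b where
  G_{ij} = <φ_i, φ_j> and b_i = <f, φ_i>, with φ_0 = 1, φ_1 = x, φ_2 = x^2.
G =
  [2, 0, 2/3]
  [0, 2/3, 0]
  [2/3, 0, 2/5],
b = (-22/5, 22/15, -226/105).
Solving gives a_0 = -32/35, a_1 = 11/5, a_2 = -27/7, so
  g(x) = -27*x^2/7 + 11*x/5 - 32/35.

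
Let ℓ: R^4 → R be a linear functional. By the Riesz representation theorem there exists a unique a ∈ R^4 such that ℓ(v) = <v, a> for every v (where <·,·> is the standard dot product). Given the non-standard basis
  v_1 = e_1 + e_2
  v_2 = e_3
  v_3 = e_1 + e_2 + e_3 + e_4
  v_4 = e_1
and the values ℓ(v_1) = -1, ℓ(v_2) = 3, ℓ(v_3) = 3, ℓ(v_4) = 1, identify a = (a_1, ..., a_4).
a = (1, -2, 3, 1)

Write a = (a_1, ..., a_4) in the standard basis. For each basis vector v_i, ℓ(v_i) = <v_i, a> is a linear equation in the a_j's. Collect the n equations into a matrix system V a = ℓ, where row i of V is v_i (expressed in the standard basis). Since V is invertible (lower-triangular with 1s on the diagonal, up to permutation), solve by back-substitution:
  V =
[[1, 1, 0, 0],
 [0, 0, 1, 0],
 [1, 1, 1, 1],
 [1, 0, 0, 0]]
  V a = (-1, 3, 3, 1)
Solving gives a = (1, -2, 3, 1).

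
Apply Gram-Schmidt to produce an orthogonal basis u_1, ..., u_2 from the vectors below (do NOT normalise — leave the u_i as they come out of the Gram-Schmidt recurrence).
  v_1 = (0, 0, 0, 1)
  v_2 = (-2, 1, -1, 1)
Orthogonal basis:
  u_1 = (0, 0, 0, 1)
  u_2 = (-2, 1, -1, 0)

Apply the Gram-Schmidt recurrence
  u_1 = v_1
  u_i = v_i − Σ_{j<i} ((v_i · u_j) / (u_j · u_j)) · u_j.

Step by step this gives:
  u_1 = (0, 0, 0, 1)
  u_2 = (-2, 1, -1, 0)

Orthogonality check:
  u_2 · u_1 = 0 (should be 0)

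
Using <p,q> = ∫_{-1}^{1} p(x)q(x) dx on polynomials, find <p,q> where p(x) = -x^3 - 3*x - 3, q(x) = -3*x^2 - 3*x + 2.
<p,q> = 6/5

Expand the product: p(x)·q(x) = 3*x^5 + 3*x^4 + 7*x^3 + 18*x^2 + 3*x - 6.
∫_{-1}^{1} of each monomial x^k gives [2/(k+1) if k even, 0 if k odd]. Integrating term-by-term (or equivalently evaluating the antiderivative F(x) = x^6/2 + 3*x^5/5 + 7*x^4/4 + 6*x^3 + 3*x^2/2 - 6*x at the endpoints):
  F(1) − F(−1) = 87/20 − (63/20) = 6/5.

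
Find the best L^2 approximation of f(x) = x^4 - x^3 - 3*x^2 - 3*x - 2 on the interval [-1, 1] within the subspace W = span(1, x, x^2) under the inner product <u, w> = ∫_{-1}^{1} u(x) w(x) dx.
g(x) = -15*x^2/7 - 18*x/5 - 73/35

The best approximation g ∈ W is the orthogonal projection of f onto W. Writing g = a_0 + a_1 x + a_2 x^2, the coefficients solve the normal equations G · a = b where
  G_{ij} = <φ_i, φ_j> and b_i = <f, φ_i>, with φ_0 = 1, φ_1 = x, φ_2 = x^2.
G =
  [2, 0, 2/3]
  [0, 2/3, 0]
  [2/3, 0, 2/5],
b = (-28/5, -12/5, -236/105).
Solving gives a_0 = -73/35, a_1 = -18/5, a_2 = -15/7, so
  g(x) = -15*x^2/7 - 18*x/5 - 73/35.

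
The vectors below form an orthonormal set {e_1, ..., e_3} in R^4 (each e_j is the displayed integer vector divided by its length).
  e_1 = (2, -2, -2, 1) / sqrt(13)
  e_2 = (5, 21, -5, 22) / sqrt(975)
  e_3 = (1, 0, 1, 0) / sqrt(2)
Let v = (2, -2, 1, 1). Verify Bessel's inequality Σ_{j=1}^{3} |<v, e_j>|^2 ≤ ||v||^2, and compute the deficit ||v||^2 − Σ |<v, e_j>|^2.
Σ |<v, e_j>|^2 = 17/2; ||v||^2 = 10; deficit = 3/2

Write each e_j = u_j / sqrt(<u_j, u_j>) where u_j is the displayed integer vector. Then <v, e_j> = <v, u_j> / sqrt(<u_j, u_j>), so |<v, e_j>|^2 = <v, u_j>^2 / <u_j, u_j>.
Coefficients: <v, e_1> = 7/sqrt(13), <v, e_2> = -15/sqrt(975), <v, e_3> = 3/sqrt(2).
Square and sum: Σ |<v, e_j>|^2 = 17/2.
Compute ||v||^2 = v·v = 10.
Deficit = 10 − 17/2 = 3/2 ≥ 0, confirming Bessel's inequality. (The deficit equals ||v − Σ <v,e_j> e_j||^2, the squared distance from v to span{e_j}.)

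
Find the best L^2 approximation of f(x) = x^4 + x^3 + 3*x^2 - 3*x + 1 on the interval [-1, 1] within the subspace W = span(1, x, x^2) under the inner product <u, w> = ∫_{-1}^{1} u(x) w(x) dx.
g(x) = 27*x^2/7 - 12*x/5 + 32/35

The best approximation g ∈ W is the orthogonal projection of f onto W. Writing g = a_0 + a_1 x + a_2 x^2, the coefficients solve the normal equations G · a = b where
  G_{ij} = <φ_i, φ_j> and b_i = <f, φ_i>, with φ_0 = 1, φ_1 = x, φ_2 = x^2.
G =
  [2, 0, 2/3]
  [0, 2/3, 0]
  [2/3, 0, 2/5],
b = (22/5, -8/5, 226/105).
Solving gives a_0 = 32/35, a_1 = -12/5, a_2 = 27/7, so
  g(x) = 27*x^2/7 - 12*x/5 + 32/35.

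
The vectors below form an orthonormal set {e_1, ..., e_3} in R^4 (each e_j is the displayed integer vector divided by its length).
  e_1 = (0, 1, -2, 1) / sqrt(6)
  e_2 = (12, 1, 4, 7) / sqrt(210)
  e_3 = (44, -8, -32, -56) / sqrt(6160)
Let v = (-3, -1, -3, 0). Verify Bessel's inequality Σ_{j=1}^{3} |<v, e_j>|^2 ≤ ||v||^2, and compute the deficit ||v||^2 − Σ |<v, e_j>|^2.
Σ |<v, e_j>|^2 = 173/11; ||v||^2 = 19; deficit = 36/11

Write each e_j = u_j / sqrt(<u_j, u_j>) where u_j is the displayed integer vector. Then <v, e_j> = <v, u_j> / sqrt(<u_j, u_j>), so |<v, e_j>|^2 = <v, u_j>^2 / <u_j, u_j>.
Coefficients: <v, e_1> = 5/sqrt(6), <v, e_2> = -49/sqrt(210), <v, e_3> = -28/sqrt(6160).
Square and sum: Σ |<v, e_j>|^2 = 173/11.
Compute ||v||^2 = v·v = 19.
Deficit = 19 − 173/11 = 36/11 ≥ 0, confirming Bessel's inequality. (The deficit equals ||v − Σ <v,e_j> e_j||^2, the squared distance from v to span{e_j}.)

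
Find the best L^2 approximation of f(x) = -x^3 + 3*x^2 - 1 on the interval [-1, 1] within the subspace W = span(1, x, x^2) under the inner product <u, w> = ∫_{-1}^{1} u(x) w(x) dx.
g(x) = 3*x^2 - 3*x/5 - 1

The best approximation g ∈ W is the orthogonal projection of f onto W. Writing g = a_0 + a_1 x + a_2 x^2, the coefficients solve the normal equations G · a = b where
  G_{ij} = <φ_i, φ_j> and b_i = <f, φ_i>, with φ_0 = 1, φ_1 = x, φ_2 = x^2.
G =
  [2, 0, 2/3]
  [0, 2/3, 0]
  [2/3, 0, 2/5],
b = (0, -2/5, 8/15).
Solving gives a_0 = -1, a_1 = -3/5, a_2 = 3, so
  g(x) = 3*x^2 - 3*x/5 - 1.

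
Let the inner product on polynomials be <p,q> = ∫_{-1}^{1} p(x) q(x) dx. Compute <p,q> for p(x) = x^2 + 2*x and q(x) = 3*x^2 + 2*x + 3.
<p,q> = 88/15

Expand the product: p(x)·q(x) = 3*x^4 + 8*x^3 + 7*x^2 + 6*x.
∫_{-1}^{1} of each monomial x^k gives [2/(k+1) if k even, 0 if k odd]. Integrating term-by-term (or equivalently evaluating the antiderivative F(x) = 3*x^5/5 + 2*x^4 + 7*x^3/3 + 3*x^2 at the endpoints):
  F(1) − F(−1) = 119/15 − (31/15) = 88/15.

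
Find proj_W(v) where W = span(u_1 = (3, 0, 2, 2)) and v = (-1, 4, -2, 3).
proj_W(v) = (-3/17, 0, -2/17, -2/17)

Set up U = [u_1 | ... | u_1] ∈ R^(4×1). The projector onto W = col(U) is P = U (U^T U)^(-1) U^T.
Compute U^T U =
  [17],
and U^T v = (-1).
Solve U^T U · c = U^T v for the coefficients: c = (-1/17). The projection is proj_W(v) = U c.
Check: (v - proj_W(v)) · u_1 = 0  (should be 0).
Result: proj_W(v) = (-3/17, 0, -2/17, -2/17).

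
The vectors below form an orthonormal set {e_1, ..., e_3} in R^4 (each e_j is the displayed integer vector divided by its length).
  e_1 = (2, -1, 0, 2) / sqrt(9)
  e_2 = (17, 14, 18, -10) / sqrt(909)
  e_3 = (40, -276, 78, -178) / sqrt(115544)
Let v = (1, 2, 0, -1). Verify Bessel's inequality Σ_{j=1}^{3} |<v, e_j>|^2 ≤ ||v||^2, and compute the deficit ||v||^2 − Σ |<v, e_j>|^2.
Σ |<v, e_j>|^2 = 1355/286; ||v||^2 = 6; deficit = 361/286

Write each e_j = u_j / sqrt(<u_j, u_j>) where u_j is the displayed integer vector. Then <v, e_j> = <v, u_j> / sqrt(<u_j, u_j>), so |<v, e_j>|^2 = <v, u_j>^2 / <u_j, u_j>.
Coefficients: <v, e_1> = -2/sqrt(9), <v, e_2> = 55/sqrt(909), <v, e_3> = -334/sqrt(115544).
Square and sum: Σ |<v, e_j>|^2 = 1355/286.
Compute ||v||^2 = v·v = 6.
Deficit = 6 − 1355/286 = 361/286 ≥ 0, confirming Bessel's inequality. (The deficit equals ||v − Σ <v,e_j> e_j||^2, the squared distance from v to span{e_j}.)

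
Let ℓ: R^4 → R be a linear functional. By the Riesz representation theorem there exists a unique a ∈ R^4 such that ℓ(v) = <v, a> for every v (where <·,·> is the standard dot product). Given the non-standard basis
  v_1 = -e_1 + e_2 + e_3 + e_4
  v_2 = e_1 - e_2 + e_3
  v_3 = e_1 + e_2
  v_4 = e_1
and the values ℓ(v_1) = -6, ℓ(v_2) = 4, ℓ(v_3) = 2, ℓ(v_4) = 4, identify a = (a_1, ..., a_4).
a = (4, -2, -2, 2)

Write a = (a_1, ..., a_4) in the standard basis. For each basis vector v_i, ℓ(v_i) = <v_i, a> is a linear equation in the a_j's. Collect the n equations into a matrix system V a = ℓ, where row i of V is v_i (expressed in the standard basis). Since V is invertible (lower-triangular with 1s on the diagonal, up to permutation), solve by back-substitution:
  V =
[[-1, 1, 1, 1],
 [1, -1, 1, 0],
 [1, 1, 0, 0],
 [1, 0, 0, 0]]
  V a = (-6, 4, 2, 4)
Solving gives a = (4, -2, -2, 2).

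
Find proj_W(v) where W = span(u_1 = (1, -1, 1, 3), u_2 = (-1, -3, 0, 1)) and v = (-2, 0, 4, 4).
proj_W(v) = (122/107, -130/107, 124/107, 374/107)

Set up U = [u_1 | ... | u_2] ∈ R^(4×2). The projector onto W = col(U) is P = U (U^T U)^(-1) U^T.
Compute U^T U =
  [12, 5]
  [5, 11],
and U^T v = (14, 6).
Solve U^T U · c = U^T v for the coefficients: c = (124/107, 2/107). The projection is proj_W(v) = U c.
Check: (v - proj_W(v)) · u_1 = 0  (should be 0).
Check: (v - proj_W(v)) · u_2 = 0  (should be 0).
Result: proj_W(v) = (122/107, -130/107, 124/107, 374/107).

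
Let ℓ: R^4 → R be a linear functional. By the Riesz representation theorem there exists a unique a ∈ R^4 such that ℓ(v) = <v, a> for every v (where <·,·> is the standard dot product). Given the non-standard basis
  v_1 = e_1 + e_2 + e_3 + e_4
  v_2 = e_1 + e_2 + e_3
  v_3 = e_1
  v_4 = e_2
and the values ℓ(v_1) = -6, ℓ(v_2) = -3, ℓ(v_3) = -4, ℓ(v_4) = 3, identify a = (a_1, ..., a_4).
a = (-4, 3, -2, -3)

Write a = (a_1, ..., a_4) in the standard basis. For each basis vector v_i, ℓ(v_i) = <v_i, a> is a linear equation in the a_j's. Collect the n equations into a matrix system V a = ℓ, where row i of V is v_i (expressed in the standard basis). Since V is invertible (lower-triangular with 1s on the diagonal, up to permutation), solve by back-substitution:
  V =
[[1, 1, 1, 1],
 [1, 1, 1, 0],
 [1, 0, 0, 0],
 [0, 1, 0, 0]]
  V a = (-6, -3, -4, 3)
Solving gives a = (-4, 3, -2, -3).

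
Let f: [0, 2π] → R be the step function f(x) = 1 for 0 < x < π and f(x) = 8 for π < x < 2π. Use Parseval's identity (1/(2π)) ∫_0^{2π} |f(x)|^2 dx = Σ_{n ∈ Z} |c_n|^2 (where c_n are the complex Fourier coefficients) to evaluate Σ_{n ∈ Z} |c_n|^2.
Σ |c_n|^2 = 65/2

Parseval equates the L^2 energy of f (normalised by 1/(2π)) with the ℓ^2 sum of its Fourier coefficients: (1/(2π)) ∫_0^{2π} |f|^2 = Σ |c_n|^2.
Compute the left side: (1/(2π)) [∫_0^π 1^2 dx + ∫_π^{2π} 8^2 dx] = (1/(2π)) · (1π + 64π) = (1 + 64)/2 = 65/2.
So Σ_{n ∈ Z} |c_n|^2 = 65/2.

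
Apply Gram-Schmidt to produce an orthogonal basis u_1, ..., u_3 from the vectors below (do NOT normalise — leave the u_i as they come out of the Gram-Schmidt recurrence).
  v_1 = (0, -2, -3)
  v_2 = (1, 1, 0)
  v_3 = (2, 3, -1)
Orthogonal basis:
  u_1 = (0, -2, -3)
  u_2 = (1, 9/13, -6/13)
  u_3 = (-15/22, 15/22, -5/11)

Apply the Gram-Schmidt recurrence
  u_1 = v_1
  u_i = v_i − Σ_{j<i} ((v_i · u_j) / (u_j · u_j)) · u_j.

Step by step this gives:
  u_1 = (0, -2, -3)
  u_2 = (1, 9/13, -6/13)
  u_3 = (-15/22, 15/22, -5/11)

Orthogonality check:
  u_2 · u_1 = 0 (should be 0)
  u_3 · u_1 = 0 (should be 0)
  u_3 · u_2 = 0 (should be 0)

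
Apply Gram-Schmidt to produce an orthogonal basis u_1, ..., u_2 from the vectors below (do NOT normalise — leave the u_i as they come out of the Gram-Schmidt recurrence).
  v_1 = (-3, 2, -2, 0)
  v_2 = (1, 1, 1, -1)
Orthogonal basis:
  u_1 = (-3, 2, -2, 0)
  u_2 = (8/17, 23/17, 11/17, -1)

Apply the Gram-Schmidt recurrence
  u_1 = v_1
  u_i = v_i − Σ_{j<i} ((v_i · u_j) / (u_j · u_j)) · u_j.

Step by step this gives:
  u_1 = (-3, 2, -2, 0)
  u_2 = (8/17, 23/17, 11/17, -1)

Orthogonality check:
  u_2 · u_1 = 0 (should be 0)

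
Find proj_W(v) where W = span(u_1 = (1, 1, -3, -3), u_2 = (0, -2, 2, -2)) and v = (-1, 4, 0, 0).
proj_W(v) = (5/59, 82/59, -92/59, 62/59)

Set up U = [u_1 | ... | u_2] ∈ R^(4×2). The projector onto W = col(U) is P = U (U^T U)^(-1) U^T.
Compute U^T U =
  [20, -2]
  [-2, 12],
and U^T v = (3, -8).
Solve U^T U · c = U^T v for the coefficients: c = (5/59, -77/118). The projection is proj_W(v) = U c.
Check: (v - proj_W(v)) · u_1 = 0  (should be 0).
Check: (v - proj_W(v)) · u_2 = 0  (should be 0).
Result: proj_W(v) = (5/59, 82/59, -92/59, 62/59).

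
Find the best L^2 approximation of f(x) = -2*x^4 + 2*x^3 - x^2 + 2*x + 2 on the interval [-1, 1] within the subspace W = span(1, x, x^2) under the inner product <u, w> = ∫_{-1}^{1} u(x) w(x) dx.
g(x) = -19*x^2/7 + 16*x/5 + 76/35

The best approximation g ∈ W is the orthogonal projection of f onto W. Writing g = a_0 + a_1 x + a_2 x^2, the coefficients solve the normal equations G · a = b where
  G_{ij} = <φ_i, φ_j> and b_i = <f, φ_i>, with φ_0 = 1, φ_1 = x, φ_2 = x^2.
G =
  [2, 0, 2/3]
  [0, 2/3, 0]
  [2/3, 0, 2/5],
b = (38/15, 32/15, 38/105).
Solving gives a_0 = 76/35, a_1 = 16/5, a_2 = -19/7, so
  g(x) = -19*x^2/7 + 16*x/5 + 76/35.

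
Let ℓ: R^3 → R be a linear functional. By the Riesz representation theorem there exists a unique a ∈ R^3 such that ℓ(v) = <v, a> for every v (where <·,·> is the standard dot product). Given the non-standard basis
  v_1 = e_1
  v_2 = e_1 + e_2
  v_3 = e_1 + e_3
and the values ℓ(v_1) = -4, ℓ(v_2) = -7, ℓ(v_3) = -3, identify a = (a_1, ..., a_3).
a = (-4, -3, 1)

Write a = (a_1, ..., a_3) in the standard basis. For each basis vector v_i, ℓ(v_i) = <v_i, a> is a linear equation in the a_j's. Collect the n equations into a matrix system V a = ℓ, where row i of V is v_i (expressed in the standard basis). Since V is invertible (lower-triangular with 1s on the diagonal, up to permutation), solve by back-substitution:
  V =
[[1, 0, 0],
 [1, 1, 0],
 [1, 0, 1]]
  V a = (-4, -7, -3)
Solving gives a = (-4, -3, 1).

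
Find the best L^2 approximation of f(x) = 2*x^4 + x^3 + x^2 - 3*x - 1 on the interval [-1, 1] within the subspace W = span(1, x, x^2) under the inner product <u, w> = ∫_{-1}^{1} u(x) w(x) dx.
g(x) = 19*x^2/7 - 12*x/5 - 41/35

The best approximation g ∈ W is the orthogonal projection of f onto W. Writing g = a_0 + a_1 x + a_2 x^2, the coefficients solve the normal equations G · a = b where
  G_{ij} = <φ_i, φ_j> and b_i = <f, φ_i>, with φ_0 = 1, φ_1 = x, φ_2 = x^2.
G =
  [2, 0, 2/3]
  [0, 2/3, 0]
  [2/3, 0, 2/5],
b = (-8/15, -8/5, 32/105).
Solving gives a_0 = -41/35, a_1 = -12/5, a_2 = 19/7, so
  g(x) = 19*x^2/7 - 12*x/5 - 41/35.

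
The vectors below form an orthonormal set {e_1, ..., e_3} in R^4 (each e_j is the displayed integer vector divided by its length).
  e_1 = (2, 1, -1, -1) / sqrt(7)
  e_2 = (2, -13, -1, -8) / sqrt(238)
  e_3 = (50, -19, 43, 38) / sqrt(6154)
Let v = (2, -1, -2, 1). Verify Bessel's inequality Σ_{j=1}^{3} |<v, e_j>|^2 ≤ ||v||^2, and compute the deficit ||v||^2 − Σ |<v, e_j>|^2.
Σ |<v, e_j>|^2 = 654/181; ||v||^2 = 10; deficit = 1156/181

Write each e_j = u_j / sqrt(<u_j, u_j>) where u_j is the displayed integer vector. Then <v, e_j> = <v, u_j> / sqrt(<u_j, u_j>), so |<v, e_j>|^2 = <v, u_j>^2 / <u_j, u_j>.
Coefficients: <v, e_1> = 4/sqrt(7), <v, e_2> = 11/sqrt(238), <v, e_3> = 71/sqrt(6154).
Square and sum: Σ |<v, e_j>|^2 = 654/181.
Compute ||v||^2 = v·v = 10.
Deficit = 10 − 654/181 = 1156/181 ≥ 0, confirming Bessel's inequality. (The deficit equals ||v − Σ <v,e_j> e_j||^2, the squared distance from v to span{e_j}.)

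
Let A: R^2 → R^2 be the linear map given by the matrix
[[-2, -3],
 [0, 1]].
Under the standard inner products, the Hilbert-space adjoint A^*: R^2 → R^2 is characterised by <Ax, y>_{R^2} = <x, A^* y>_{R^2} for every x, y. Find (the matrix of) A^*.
A^* = A^T =
[[-2, 0],
 [-3, 1]]

For real matrices with standard dot products, the defining identity <Ax, y> = <x, A^* y> gives (Ax)^T y = x^T (A^*) y, i.e. x^T A^T y = x^T (A^*) y. Since this holds for all x, y, we must have A^* = A^T. Therefore
A^* =
[[-2, 0],
 [-3, 1]].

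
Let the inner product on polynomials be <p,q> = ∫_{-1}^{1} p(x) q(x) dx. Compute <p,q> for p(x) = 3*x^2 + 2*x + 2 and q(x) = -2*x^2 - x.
<p,q> = -32/5

Expand the product: p(x)·q(x) = -6*x^4 - 7*x^3 - 6*x^2 - 2*x.
∫_{-1}^{1} of each monomial x^k gives [2/(k+1) if k even, 0 if k odd]. Integrating term-by-term (or equivalently evaluating the antiderivative F(x) = -6*x^5/5 - 7*x^4/4 - 2*x^3 - x^2 at the endpoints):
  F(1) − F(−1) = -119/20 − (9/20) = -32/5.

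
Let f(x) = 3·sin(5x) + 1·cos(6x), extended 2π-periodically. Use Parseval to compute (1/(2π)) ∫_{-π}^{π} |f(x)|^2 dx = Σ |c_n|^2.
Σ |c_n|^2 = 5

Expand |f|^2 and use orthogonality of {sin(nx), cos(mx)} on [-π, π]:
  ∫_{-π}^{π} sin(nx)^2 dx = π, ∫ cos(mx)^2 dx = π, and cross terms integrate to 0.
So ∫_{-π}^{π} f(x)^2 dx = 3^2 · π + 1^2 · π = (9 + 1)π.
Divide by 2π: (9 + 1)/2 = 5.
By Parseval, this equals Σ |c_n|^2.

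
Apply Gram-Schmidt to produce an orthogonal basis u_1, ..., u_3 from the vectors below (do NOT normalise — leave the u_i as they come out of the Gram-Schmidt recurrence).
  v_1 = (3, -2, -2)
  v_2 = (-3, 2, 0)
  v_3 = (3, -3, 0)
Orthogonal basis:
  u_1 = (3, -2, -2)
  u_2 = (-12/17, 8/17, -26/17)
  u_3 = (-6/13, -9/13, 0)

Apply the Gram-Schmidt recurrence
  u_1 = v_1
  u_i = v_i − Σ_{j<i} ((v_i · u_j) / (u_j · u_j)) · u_j.

Step by step this gives:
  u_1 = (3, -2, -2)
  u_2 = (-12/17, 8/17, -26/17)
  u_3 = (-6/13, -9/13, 0)

Orthogonality check:
  u_2 · u_1 = 0 (should be 0)
  u_3 · u_1 = 0 (should be 0)
  u_3 · u_2 = 0 (should be 0)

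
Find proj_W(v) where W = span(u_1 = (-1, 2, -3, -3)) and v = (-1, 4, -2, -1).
proj_W(v) = (-18/23, 36/23, -54/23, -54/23)

Set up U = [u_1 | ... | u_1] ∈ R^(4×1). The projector onto W = col(U) is P = U (U^T U)^(-1) U^T.
Compute U^T U =
  [23],
and U^T v = (18).
Solve U^T U · c = U^T v for the coefficients: c = (18/23). The projection is proj_W(v) = U c.
Check: (v - proj_W(v)) · u_1 = 0  (should be 0).
Result: proj_W(v) = (-18/23, 36/23, -54/23, -54/23).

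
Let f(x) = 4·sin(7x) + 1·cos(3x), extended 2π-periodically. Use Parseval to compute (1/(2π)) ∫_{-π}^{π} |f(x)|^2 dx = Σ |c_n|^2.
Σ |c_n|^2 = 17/2

Expand |f|^2 and use orthogonality of {sin(nx), cos(mx)} on [-π, π]:
  ∫_{-π}^{π} sin(nx)^2 dx = π, ∫ cos(mx)^2 dx = π, and cross terms integrate to 0.
So ∫_{-π}^{π} f(x)^2 dx = 4^2 · π + 1^2 · π = (16 + 1)π.
Divide by 2π: (16 + 1)/2 = 17/2.
By Parseval, this equals Σ |c_n|^2.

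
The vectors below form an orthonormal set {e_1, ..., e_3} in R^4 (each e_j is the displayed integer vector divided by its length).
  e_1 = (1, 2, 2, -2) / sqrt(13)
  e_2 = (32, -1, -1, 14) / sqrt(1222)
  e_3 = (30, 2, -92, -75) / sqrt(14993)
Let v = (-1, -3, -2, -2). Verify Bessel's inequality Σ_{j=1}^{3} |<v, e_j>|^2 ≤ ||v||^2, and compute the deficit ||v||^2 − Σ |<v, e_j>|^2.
Σ |<v, e_j>|^2 = 7763/638; ||v||^2 = 18; deficit = 3721/638

Write each e_j = u_j / sqrt(<u_j, u_j>) where u_j is the displayed integer vector. Then <v, e_j> = <v, u_j> / sqrt(<u_j, u_j>), so |<v, e_j>|^2 = <v, u_j>^2 / <u_j, u_j>.
Coefficients: <v, e_1> = -7/sqrt(13), <v, e_2> = -55/sqrt(1222), <v, e_3> = 298/sqrt(14993).
Square and sum: Σ |<v, e_j>|^2 = 7763/638.
Compute ||v||^2 = v·v = 18.
Deficit = 18 − 7763/638 = 3721/638 ≥ 0, confirming Bessel's inequality. (The deficit equals ||v − Σ <v,e_j> e_j||^2, the squared distance from v to span{e_j}.)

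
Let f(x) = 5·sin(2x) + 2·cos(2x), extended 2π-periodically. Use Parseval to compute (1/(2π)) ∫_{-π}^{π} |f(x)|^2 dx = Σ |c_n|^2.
Σ |c_n|^2 = 29/2

Expand |f|^2 and use orthogonality of {sin(nx), cos(mx)} on [-π, π]:
  ∫_{-π}^{π} sin(nx)^2 dx = π, ∫ cos(mx)^2 dx = π, and cross terms integrate to 0.
So ∫_{-π}^{π} f(x)^2 dx = 5^2 · π + 2^2 · π = (25 + 4)π.
Divide by 2π: (25 + 4)/2 = 29/2.
By Parseval, this equals Σ |c_n|^2.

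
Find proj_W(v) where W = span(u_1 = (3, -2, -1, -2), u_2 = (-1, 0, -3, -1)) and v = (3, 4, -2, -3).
proj_W(v) = (171/194, -87/97, -357/194, -132/97)

Set up U = [u_1 | ... | u_2] ∈ R^(4×2). The projector onto W = col(U) is P = U (U^T U)^(-1) U^T.
Compute U^T U =
  [18, 2]
  [2, 11],
and U^T v = (9, 6).
Solve U^T U · c = U^T v for the coefficients: c = (87/194, 45/97). The projection is proj_W(v) = U c.
Check: (v - proj_W(v)) · u_1 = 0  (should be 0).
Check: (v - proj_W(v)) · u_2 = 0  (should be 0).
Result: proj_W(v) = (171/194, -87/97, -357/194, -132/97).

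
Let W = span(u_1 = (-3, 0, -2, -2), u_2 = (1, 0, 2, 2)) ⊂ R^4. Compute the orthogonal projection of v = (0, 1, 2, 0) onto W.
proj_W(v) = (0, 0, 1, 1)

Set up U = [u_1 | ... | u_2] ∈ R^(4×2). The projector onto W = col(U) is P = U (U^T U)^(-1) U^T.
Compute U^T U =
  [17, -11]
  [-11, 9],
and U^T v = (-4, 4).
Solve U^T U · c = U^T v for the coefficients: c = (1/4, 3/4). The projection is proj_W(v) = U c.
Check: (v - proj_W(v)) · u_1 = 0  (should be 0).
Check: (v - proj_W(v)) · u_2 = 0  (should be 0).
Result: proj_W(v) = (0, 0, 1, 1).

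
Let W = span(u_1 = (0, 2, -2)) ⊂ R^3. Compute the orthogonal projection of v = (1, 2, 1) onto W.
proj_W(v) = (0, 1/2, -1/2)

Set up U = [u_1 | ... | u_1] ∈ R^(3×1). The projector onto W = col(U) is P = U (U^T U)^(-1) U^T.
Compute U^T U =
  [8],
and U^T v = (2).
Solve U^T U · c = U^T v for the coefficients: c = (1/4). The projection is proj_W(v) = U c.
Check: (v - proj_W(v)) · u_1 = 0  (should be 0).
Result: proj_W(v) = (0, 1/2, -1/2).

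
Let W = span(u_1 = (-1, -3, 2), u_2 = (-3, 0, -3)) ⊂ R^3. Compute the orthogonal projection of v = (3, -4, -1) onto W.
proj_W(v) = (1/3, -4/3, 5/3)

Set up U = [u_1 | ... | u_2] ∈ R^(3×2). The projector onto W = col(U) is P = U (U^T U)^(-1) U^T.
Compute U^T U =
  [14, -3]
  [-3, 18],
and U^T v = (7, -6).
Solve U^T U · c = U^T v for the coefficients: c = (4/9, -7/27). The projection is proj_W(v) = U c.
Check: (v - proj_W(v)) · u_1 = 0  (should be 0).
Check: (v - proj_W(v)) · u_2 = 0  (should be 0).
Result: proj_W(v) = (1/3, -4/3, 5/3).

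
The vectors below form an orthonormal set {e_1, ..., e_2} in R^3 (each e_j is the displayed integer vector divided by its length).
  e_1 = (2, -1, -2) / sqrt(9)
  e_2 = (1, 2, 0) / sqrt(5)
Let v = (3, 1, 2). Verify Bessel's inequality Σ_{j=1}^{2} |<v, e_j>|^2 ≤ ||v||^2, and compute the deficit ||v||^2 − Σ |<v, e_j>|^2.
Σ |<v, e_j>|^2 = 46/9; ||v||^2 = 14; deficit = 80/9

Write each e_j = u_j / sqrt(<u_j, u_j>) where u_j is the displayed integer vector. Then <v, e_j> = <v, u_j> / sqrt(<u_j, u_j>), so |<v, e_j>|^2 = <v, u_j>^2 / <u_j, u_j>.
Coefficients: <v, e_1> = 1/sqrt(9), <v, e_2> = 5/sqrt(5).
Square and sum: Σ |<v, e_j>|^2 = 46/9.
Compute ||v||^2 = v·v = 14.
Deficit = 14 − 46/9 = 80/9 ≥ 0, confirming Bessel's inequality. (The deficit equals ||v − Σ <v,e_j> e_j||^2, the squared distance from v to span{e_j}.)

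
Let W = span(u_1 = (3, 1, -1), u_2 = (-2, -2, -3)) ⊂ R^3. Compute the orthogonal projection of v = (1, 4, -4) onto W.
proj_W(v) = (437/162, 43/162, -214/81)

Set up U = [u_1 | ... | u_2] ∈ R^(3×2). The projector onto W = col(U) is P = U (U^T U)^(-1) U^T.
Compute U^T U =
  [11, -5]
  [-5, 17],
and U^T v = (11, 2).
Solve U^T U · c = U^T v for the coefficients: c = (197/162, 77/162). The projection is proj_W(v) = U c.
Check: (v - proj_W(v)) · u_1 = 0  (should be 0).
Check: (v - proj_W(v)) · u_2 = 0  (should be 0).
Result: proj_W(v) = (437/162, 43/162, -214/81).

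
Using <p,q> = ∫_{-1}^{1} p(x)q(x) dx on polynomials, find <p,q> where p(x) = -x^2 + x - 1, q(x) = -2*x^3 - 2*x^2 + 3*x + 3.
<p,q> = -14/3

Expand the product: p(x)·q(x) = 2*x^5 - 3*x^3 + 2*x^2 - 3.
∫_{-1}^{1} of each monomial x^k gives [2/(k+1) if k even, 0 if k odd]. Integrating term-by-term (or equivalently evaluating the antiderivative F(x) = x^6/3 - 3*x^4/4 + 2*x^3/3 - 3*x at the endpoints):
  F(1) − F(−1) = -11/4 − (23/12) = -14/3.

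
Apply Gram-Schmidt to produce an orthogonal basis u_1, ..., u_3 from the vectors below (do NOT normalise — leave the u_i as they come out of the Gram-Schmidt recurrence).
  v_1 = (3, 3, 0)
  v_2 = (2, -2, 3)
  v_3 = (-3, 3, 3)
Orthogonal basis:
  u_1 = (3, 3, 0)
  u_2 = (2, -2, 3)
  u_3 = (-45/17, 45/17, 60/17)

Apply the Gram-Schmidt recurrence
  u_1 = v_1
  u_i = v_i − Σ_{j<i} ((v_i · u_j) / (u_j · u_j)) · u_j.

Step by step this gives:
  u_1 = (3, 3, 0)
  u_2 = (2, -2, 3)
  u_3 = (-45/17, 45/17, 60/17)

Orthogonality check:
  u_2 · u_1 = 0 (should be 0)
  u_3 · u_1 = 0 (should be 0)
  u_3 · u_2 = 0 (should be 0)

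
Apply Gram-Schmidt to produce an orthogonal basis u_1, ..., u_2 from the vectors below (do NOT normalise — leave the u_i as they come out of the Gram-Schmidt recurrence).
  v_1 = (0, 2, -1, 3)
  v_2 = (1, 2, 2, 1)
Orthogonal basis:
  u_1 = (0, 2, -1, 3)
  u_2 = (1, 9/7, 33/14, -1/14)

Apply the Gram-Schmidt recurrence
  u_1 = v_1
  u_i = v_i − Σ_{j<i} ((v_i · u_j) / (u_j · u_j)) · u_j.

Step by step this gives:
  u_1 = (0, 2, -1, 3)
  u_2 = (1, 9/7, 33/14, -1/14)

Orthogonality check:
  u_2 · u_1 = 0 (should be 0)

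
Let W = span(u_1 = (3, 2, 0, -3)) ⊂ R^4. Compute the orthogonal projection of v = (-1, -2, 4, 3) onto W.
proj_W(v) = (-24/11, -16/11, 0, 24/11)

Set up U = [u_1 | ... | u_1] ∈ R^(4×1). The projector onto W = col(U) is P = U (U^T U)^(-1) U^T.
Compute U^T U =
  [22],
and U^T v = (-16).
Solve U^T U · c = U^T v for the coefficients: c = (-8/11). The projection is proj_W(v) = U c.
Check: (v - proj_W(v)) · u_1 = 0  (should be 0).
Result: proj_W(v) = (-24/11, -16/11, 0, 24/11).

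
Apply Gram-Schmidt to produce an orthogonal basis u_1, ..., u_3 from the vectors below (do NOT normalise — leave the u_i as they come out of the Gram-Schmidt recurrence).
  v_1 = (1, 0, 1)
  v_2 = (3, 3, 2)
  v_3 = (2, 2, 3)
Orthogonal basis:
  u_1 = (1, 0, 1)
  u_2 = (1/2, 3, -1/2)
  u_3 = (-15/19, 5/19, 15/19)

Apply the Gram-Schmidt recurrence
  u_1 = v_1
  u_i = v_i − Σ_{j<i} ((v_i · u_j) / (u_j · u_j)) · u_j.

Step by step this gives:
  u_1 = (1, 0, 1)
  u_2 = (1/2, 3, -1/2)
  u_3 = (-15/19, 5/19, 15/19)

Orthogonality check:
  u_2 · u_1 = 0 (should be 0)
  u_3 · u_1 = 0 (should be 0)
  u_3 · u_2 = 0 (should be 0)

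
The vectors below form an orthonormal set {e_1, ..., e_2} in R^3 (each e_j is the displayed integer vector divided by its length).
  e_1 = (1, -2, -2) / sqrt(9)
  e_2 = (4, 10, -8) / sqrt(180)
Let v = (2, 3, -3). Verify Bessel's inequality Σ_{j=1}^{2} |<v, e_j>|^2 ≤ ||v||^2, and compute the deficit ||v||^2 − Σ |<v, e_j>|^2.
Σ |<v, e_j>|^2 = 109/5; ||v||^2 = 22; deficit = 1/5

Write each e_j = u_j / sqrt(<u_j, u_j>) where u_j is the displayed integer vector. Then <v, e_j> = <v, u_j> / sqrt(<u_j, u_j>), so |<v, e_j>|^2 = <v, u_j>^2 / <u_j, u_j>.
Coefficients: <v, e_1> = 2/sqrt(9), <v, e_2> = 62/sqrt(180).
Square and sum: Σ |<v, e_j>|^2 = 109/5.
Compute ||v||^2 = v·v = 22.
Deficit = 22 − 109/5 = 1/5 ≥ 0, confirming Bessel's inequality. (The deficit equals ||v − Σ <v,e_j> e_j||^2, the squared distance from v to span{e_j}.)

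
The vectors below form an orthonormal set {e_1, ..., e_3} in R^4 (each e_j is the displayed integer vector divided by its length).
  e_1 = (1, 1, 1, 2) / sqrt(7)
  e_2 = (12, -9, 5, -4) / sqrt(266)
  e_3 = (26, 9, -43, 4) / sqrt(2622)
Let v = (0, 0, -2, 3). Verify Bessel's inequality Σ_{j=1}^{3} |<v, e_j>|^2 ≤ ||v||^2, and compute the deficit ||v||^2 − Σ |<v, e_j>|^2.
Σ |<v, e_j>|^2 = 536/69; ||v||^2 = 13; deficit = 361/69

Write each e_j = u_j / sqrt(<u_j, u_j>) where u_j is the displayed integer vector. Then <v, e_j> = <v, u_j> / sqrt(<u_j, u_j>), so |<v, e_j>|^2 = <v, u_j>^2 / <u_j, u_j>.
Coefficients: <v, e_1> = 4/sqrt(7), <v, e_2> = -22/sqrt(266), <v, e_3> = 98/sqrt(2622).
Square and sum: Σ |<v, e_j>|^2 = 536/69.
Compute ||v||^2 = v·v = 13.
Deficit = 13 − 536/69 = 361/69 ≥ 0, confirming Bessel's inequality. (The deficit equals ||v − Σ <v,e_j> e_j||^2, the squared distance from v to span{e_j}.)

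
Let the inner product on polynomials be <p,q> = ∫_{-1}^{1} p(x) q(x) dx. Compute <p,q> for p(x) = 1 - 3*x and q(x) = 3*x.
<p,q> = -6

Expand the product: p(x)·q(x) = -9*x^2 + 3*x.
∫_{-1}^{1} of each monomial x^k gives [2/(k+1) if k even, 0 if k odd]. Integrating term-by-term (or equivalently evaluating the antiderivative F(x) = -3*x^3 + 3*x^2/2 at the endpoints):
  F(1) − F(−1) = -3/2 − (9/2) = -6.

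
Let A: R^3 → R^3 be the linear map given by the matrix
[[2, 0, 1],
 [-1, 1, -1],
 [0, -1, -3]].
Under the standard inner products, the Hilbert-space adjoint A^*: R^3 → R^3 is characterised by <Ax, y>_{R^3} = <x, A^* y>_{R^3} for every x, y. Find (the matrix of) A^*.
A^* = A^T =
[[2, -1, 0],
 [0, 1, -1],
 [1, -1, -3]]

For real matrices with standard dot products, the defining identity <Ax, y> = <x, A^* y> gives (Ax)^T y = x^T (A^*) y, i.e. x^T A^T y = x^T (A^*) y. Since this holds for all x, y, we must have A^* = A^T. Therefore
A^* =
[[2, -1, 0],
 [0, 1, -1],
 [1, -1, -3]].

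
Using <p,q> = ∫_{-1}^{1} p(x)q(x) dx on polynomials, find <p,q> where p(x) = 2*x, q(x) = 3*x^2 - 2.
<p,q> = 0

Expand the product: p(x)·q(x) = 6*x^3 - 4*x.
∫_{-1}^{1} of each monomial x^k gives [2/(k+1) if k even, 0 if k odd]. Integrating term-by-term (or equivalently evaluating the antiderivative F(x) = 3*x^4/2 - 2*x^2 at the endpoints):
  F(1) − F(−1) = -1/2 − (-1/2) = 0.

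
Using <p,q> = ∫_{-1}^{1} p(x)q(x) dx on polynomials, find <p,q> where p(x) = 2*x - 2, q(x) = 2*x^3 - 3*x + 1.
<p,q> = -32/5

Expand the product: p(x)·q(x) = 4*x^4 - 4*x^3 - 6*x^2 + 8*x - 2.
∫_{-1}^{1} of each monomial x^k gives [2/(k+1) if k even, 0 if k odd]. Integrating term-by-term (or equivalently evaluating the antiderivative F(x) = 4*x^5/5 - x^4 - 2*x^3 + 4*x^2 - 2*x at the endpoints):
  F(1) − F(−1) = -1/5 − (31/5) = -32/5.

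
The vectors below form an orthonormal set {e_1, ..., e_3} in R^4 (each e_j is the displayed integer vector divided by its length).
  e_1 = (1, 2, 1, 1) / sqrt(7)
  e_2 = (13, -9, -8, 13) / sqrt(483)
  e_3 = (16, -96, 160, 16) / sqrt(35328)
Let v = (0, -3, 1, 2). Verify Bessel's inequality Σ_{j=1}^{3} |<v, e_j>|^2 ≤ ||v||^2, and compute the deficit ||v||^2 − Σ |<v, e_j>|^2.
Σ |<v, e_j>|^2 = 12; ||v||^2 = 14; deficit = 2

Write each e_j = u_j / sqrt(<u_j, u_j>) where u_j is the displayed integer vector. Then <v, e_j> = <v, u_j> / sqrt(<u_j, u_j>), so |<v, e_j>|^2 = <v, u_j>^2 / <u_j, u_j>.
Coefficients: <v, e_1> = -3/sqrt(7), <v, e_2> = 45/sqrt(483), <v, e_3> = 480/sqrt(35328).
Square and sum: Σ |<v, e_j>|^2 = 12.
Compute ||v||^2 = v·v = 14.
Deficit = 14 − 12 = 2 ≥ 0, confirming Bessel's inequality. (The deficit equals ||v − Σ <v,e_j> e_j||^2, the squared distance from v to span{e_j}.)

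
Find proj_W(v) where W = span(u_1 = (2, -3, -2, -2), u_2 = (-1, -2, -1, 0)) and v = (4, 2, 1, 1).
proj_W(v) = (29/10, 38/15, 31/30, -14/15)

Set up U = [u_1 | ... | u_2] ∈ R^(4×2). The projector onto W = col(U) is P = U (U^T U)^(-1) U^T.
Compute U^T U =
  [21, 6]
  [6, 6],
and U^T v = (-2, -9).
Solve U^T U · c = U^T v for the coefficients: c = (7/15, -59/30). The projection is proj_W(v) = U c.
Check: (v - proj_W(v)) · u_1 = 0  (should be 0).
Check: (v - proj_W(v)) · u_2 = 0  (should be 0).
Result: proj_W(v) = (29/10, 38/15, 31/30, -14/15).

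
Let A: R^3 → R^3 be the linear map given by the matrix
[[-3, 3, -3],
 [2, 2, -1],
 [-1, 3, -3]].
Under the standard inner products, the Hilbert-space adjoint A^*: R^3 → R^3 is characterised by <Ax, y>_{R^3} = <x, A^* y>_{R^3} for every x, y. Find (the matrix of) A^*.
A^* = A^T =
[[-3, 2, -1],
 [3, 2, 3],
 [-3, -1, -3]]

For real matrices with standard dot products, the defining identity <Ax, y> = <x, A^* y> gives (Ax)^T y = x^T (A^*) y, i.e. x^T A^T y = x^T (A^*) y. Since this holds for all x, y, we must have A^* = A^T. Therefore
A^* =
[[-3, 2, -1],
 [3, 2, 3],
 [-3, -1, -3]].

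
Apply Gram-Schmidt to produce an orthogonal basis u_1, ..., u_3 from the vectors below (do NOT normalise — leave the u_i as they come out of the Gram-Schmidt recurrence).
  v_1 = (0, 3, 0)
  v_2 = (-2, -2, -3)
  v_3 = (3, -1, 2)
Orthogonal basis:
  u_1 = (0, 3, 0)
  u_2 = (-2, 0, -3)
  u_3 = (15/13, 0, -10/13)

Apply the Gram-Schmidt recurrence
  u_1 = v_1
  u_i = v_i − Σ_{j<i} ((v_i · u_j) / (u_j · u_j)) · u_j.

Step by step this gives:
  u_1 = (0, 3, 0)
  u_2 = (-2, 0, -3)
  u_3 = (15/13, 0, -10/13)

Orthogonality check:
  u_2 · u_1 = 0 (should be 0)
  u_3 · u_1 = 0 (should be 0)
  u_3 · u_2 = 0 (should be 0)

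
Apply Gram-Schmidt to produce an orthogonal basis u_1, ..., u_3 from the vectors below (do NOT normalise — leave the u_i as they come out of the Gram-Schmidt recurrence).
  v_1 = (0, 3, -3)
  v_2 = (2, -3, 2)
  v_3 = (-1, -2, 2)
Orthogonal basis:
  u_1 = (0, 3, -3)
  u_2 = (2, -1/2, -1/2)
  u_3 = (-1/9, -2/9, -2/9)

Apply the Gram-Schmidt recurrence
  u_1 = v_1
  u_i = v_i − Σ_{j<i} ((v_i · u_j) / (u_j · u_j)) · u_j.

Step by step this gives:
  u_1 = (0, 3, -3)
  u_2 = (2, -1/2, -1/2)
  u_3 = (-1/9, -2/9, -2/9)

Orthogonality check:
  u_2 · u_1 = 0 (should be 0)
  u_3 · u_1 = 0 (should be 0)
  u_3 · u_2 = 0 (should be 0)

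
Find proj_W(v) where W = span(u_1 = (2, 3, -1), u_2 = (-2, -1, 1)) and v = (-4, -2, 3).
proj_W(v) = (-22/5, -2, 11/5)

Set up U = [u_1 | ... | u_2] ∈ R^(3×2). The projector onto W = col(U) is P = U (U^T U)^(-1) U^T.
Compute U^T U =
  [14, -8]
  [-8, 6],
and U^T v = (-17, 13).
Solve U^T U · c = U^T v for the coefficients: c = (1/10, 23/10). The projection is proj_W(v) = U c.
Check: (v - proj_W(v)) · u_1 = 0  (should be 0).
Check: (v - proj_W(v)) · u_2 = 0  (should be 0).
Result: proj_W(v) = (-22/5, -2, 11/5).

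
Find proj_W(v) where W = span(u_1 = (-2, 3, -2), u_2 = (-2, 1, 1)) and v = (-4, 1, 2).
proj_W(v) = (-278/77, 113/77, 178/77)

Set up U = [u_1 | ... | u_2] ∈ R^(3×2). The projector onto W = col(U) is P = U (U^T U)^(-1) U^T.
Compute U^T U =
  [17, 5]
  [5, 6],
and U^T v = (7, 11).
Solve U^T U · c = U^T v for the coefficients: c = (-13/77, 152/77). The projection is proj_W(v) = U c.
Check: (v - proj_W(v)) · u_1 = 0  (should be 0).
Check: (v - proj_W(v)) · u_2 = 0  (should be 0).
Result: proj_W(v) = (-278/77, 113/77, 178/77).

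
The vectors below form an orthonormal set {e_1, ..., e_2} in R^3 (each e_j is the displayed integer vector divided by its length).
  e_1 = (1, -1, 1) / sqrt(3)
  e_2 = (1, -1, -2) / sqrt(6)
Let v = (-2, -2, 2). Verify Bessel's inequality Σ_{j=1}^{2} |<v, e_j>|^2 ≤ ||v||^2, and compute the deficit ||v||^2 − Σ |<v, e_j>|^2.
Σ |<v, e_j>|^2 = 4; ||v||^2 = 12; deficit = 8

Write each e_j = u_j / sqrt(<u_j, u_j>) where u_j is the displayed integer vector. Then <v, e_j> = <v, u_j> / sqrt(<u_j, u_j>), so |<v, e_j>|^2 = <v, u_j>^2 / <u_j, u_j>.
Coefficients: <v, e_1> = 2/sqrt(3), <v, e_2> = -4/sqrt(6).
Square and sum: Σ |<v, e_j>|^2 = 4.
Compute ||v||^2 = v·v = 12.
Deficit = 12 − 4 = 8 ≥ 0, confirming Bessel's inequality. (The deficit equals ||v − Σ <v,e_j> e_j||^2, the squared distance from v to span{e_j}.)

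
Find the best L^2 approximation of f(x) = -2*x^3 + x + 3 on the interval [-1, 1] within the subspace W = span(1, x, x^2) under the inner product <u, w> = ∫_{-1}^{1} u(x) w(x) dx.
g(x) = 3 - x/5

The best approximation g ∈ W is the orthogonal projection of f onto W. Writing g = a_0 + a_1 x + a_2 x^2, the coefficients solve the normal equations G · a = b where
  G_{ij} = <φ_i, φ_j> and b_i = <f, φ_i>, with φ_0 = 1, φ_1 = x, φ_2 = x^2.
G =
  [2, 0, 2/3]
  [0, 2/3, 0]
  [2/3, 0, 2/5],
b = (6, -2/15, 2).
Solving gives a_0 = 3, a_1 = -1/5, a_2 = 0, so
  g(x) = 3 - x/5.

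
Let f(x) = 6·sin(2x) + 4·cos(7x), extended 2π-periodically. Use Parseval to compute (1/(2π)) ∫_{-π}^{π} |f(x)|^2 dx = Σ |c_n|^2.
Σ |c_n|^2 = 26

Expand |f|^2 and use orthogonality of {sin(nx), cos(mx)} on [-π, π]:
  ∫_{-π}^{π} sin(nx)^2 dx = π, ∫ cos(mx)^2 dx = π, and cross terms integrate to 0.
So ∫_{-π}^{π} f(x)^2 dx = 6^2 · π + 4^2 · π = (36 + 16)π.
Divide by 2π: (36 + 16)/2 = 26.
By Parseval, this equals Σ |c_n|^2.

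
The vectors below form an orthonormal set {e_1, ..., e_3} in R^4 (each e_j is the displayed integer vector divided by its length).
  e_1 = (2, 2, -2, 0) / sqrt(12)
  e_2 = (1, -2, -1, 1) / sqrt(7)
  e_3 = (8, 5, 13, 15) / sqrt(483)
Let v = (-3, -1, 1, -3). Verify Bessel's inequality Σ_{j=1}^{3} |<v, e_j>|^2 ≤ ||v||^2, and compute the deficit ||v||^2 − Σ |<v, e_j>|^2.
Σ |<v, e_j>|^2 = 451/23; ||v||^2 = 20; deficit = 9/23

Write each e_j = u_j / sqrt(<u_j, u_j>) where u_j is the displayed integer vector. Then <v, e_j> = <v, u_j> / sqrt(<u_j, u_j>), so |<v, e_j>|^2 = <v, u_j>^2 / <u_j, u_j>.
Coefficients: <v, e_1> = -10/sqrt(12), <v, e_2> = -5/sqrt(7), <v, e_3> = -61/sqrt(483).
Square and sum: Σ |<v, e_j>|^2 = 451/23.
Compute ||v||^2 = v·v = 20.
Deficit = 20 − 451/23 = 9/23 ≥ 0, confirming Bessel's inequality. (The deficit equals ||v − Σ <v,e_j> e_j||^2, the squared distance from v to span{e_j}.)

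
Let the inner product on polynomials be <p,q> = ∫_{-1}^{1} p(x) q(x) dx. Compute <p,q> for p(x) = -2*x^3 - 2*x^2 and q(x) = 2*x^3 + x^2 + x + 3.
<p,q> = -236/35

Expand the product: p(x)·q(x) = -4*x^6 - 6*x^5 - 4*x^4 - 8*x^3 - 6*x^2.
∫_{-1}^{1} of each monomial x^k gives [2/(k+1) if k even, 0 if k odd]. Integrating term-by-term (or equivalently evaluating the antiderivative F(x) = -4*x^7/7 - x^6 - 4*x^5/5 - 2*x^4 - 2*x^3 at the endpoints):
  F(1) − F(−1) = -223/35 − (13/35) = -236/35.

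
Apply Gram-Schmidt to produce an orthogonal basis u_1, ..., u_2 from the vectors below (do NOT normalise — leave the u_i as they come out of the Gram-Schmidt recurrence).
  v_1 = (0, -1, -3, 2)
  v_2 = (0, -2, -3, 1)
Orthogonal basis:
  u_1 = (0, -1, -3, 2)
  u_2 = (0, -15/14, -3/14, -6/7)

Apply the Gram-Schmidt recurrence
  u_1 = v_1
  u_i = v_i − Σ_{j<i} ((v_i · u_j) / (u_j · u_j)) · u_j.

Step by step this gives:
  u_1 = (0, -1, -3, 2)
  u_2 = (0, -15/14, -3/14, -6/7)

Orthogonality check:
  u_2 · u_1 = 0 (should be 0)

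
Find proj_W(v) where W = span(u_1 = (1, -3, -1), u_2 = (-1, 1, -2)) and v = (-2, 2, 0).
proj_W(v) = (-34/31, 74/31, -8/31)

Set up U = [u_1 | ... | u_2] ∈ R^(3×2). The projector onto W = col(U) is P = U (U^T U)^(-1) U^T.
Compute U^T U =
  [11, -2]
  [-2, 6],
and U^T v = (-8, 4).
Solve U^T U · c = U^T v for the coefficients: c = (-20/31, 14/31). The projection is proj_W(v) = U c.
Check: (v - proj_W(v)) · u_1 = 0  (should be 0).
Check: (v - proj_W(v)) · u_2 = 0  (should be 0).
Result: proj_W(v) = (-34/31, 74/31, -8/31).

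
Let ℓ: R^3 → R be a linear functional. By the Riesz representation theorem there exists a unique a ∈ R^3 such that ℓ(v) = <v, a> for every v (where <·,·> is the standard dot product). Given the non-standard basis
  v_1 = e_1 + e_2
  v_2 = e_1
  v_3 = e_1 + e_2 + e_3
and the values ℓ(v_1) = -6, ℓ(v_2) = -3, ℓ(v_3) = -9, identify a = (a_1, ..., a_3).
a = (-3, -3, -3)

Write a = (a_1, ..., a_3) in the standard basis. For each basis vector v_i, ℓ(v_i) = <v_i, a> is a linear equation in the a_j's. Collect the n equations into a matrix system V a = ℓ, where row i of V is v_i (expressed in the standard basis). Since V is invertible (lower-triangular with 1s on the diagonal, up to permutation), solve by back-substitution:
  V =
[[1, 1, 0],
 [1, 0, 0],
 [1, 1, 1]]
  V a = (-6, -3, -9)
Solving gives a = (-3, -3, -3).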